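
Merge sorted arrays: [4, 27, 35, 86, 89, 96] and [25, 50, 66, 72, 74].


Take 4 from A
Take 25 from B
Take 27 from A
Take 35 from A
Take 50 from B
Take 66 from B
Take 72 from B
Take 74 from B

Merged: [4, 25, 27, 35, 50, 66, 72, 74, 86, 89, 96]


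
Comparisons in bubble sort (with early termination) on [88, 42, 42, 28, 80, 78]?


Algorithm: bubble sort (with early termination)
Input: [88, 42, 42, 28, 80, 78]
Sorted: [28, 42, 42, 78, 80, 88]

14


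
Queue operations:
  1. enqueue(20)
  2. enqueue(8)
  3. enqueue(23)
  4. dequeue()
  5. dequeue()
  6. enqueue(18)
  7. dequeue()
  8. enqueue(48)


enqueue(20) -> [20]
enqueue(8) -> [20, 8]
enqueue(23) -> [20, 8, 23]
dequeue()->20, [8, 23]
dequeue()->8, [23]
enqueue(18) -> [23, 18]
dequeue()->23, [18]
enqueue(48) -> [18, 48]

Final queue: [18, 48]


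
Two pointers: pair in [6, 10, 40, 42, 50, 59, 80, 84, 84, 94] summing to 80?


lo=0(6)+hi=9(94)=100
lo=0(6)+hi=8(84)=90
lo=0(6)+hi=7(84)=90
lo=0(6)+hi=6(80)=86
lo=0(6)+hi=5(59)=65
lo=1(10)+hi=5(59)=69
lo=2(40)+hi=5(59)=99
lo=2(40)+hi=4(50)=90
lo=2(40)+hi=3(42)=82

No pair found


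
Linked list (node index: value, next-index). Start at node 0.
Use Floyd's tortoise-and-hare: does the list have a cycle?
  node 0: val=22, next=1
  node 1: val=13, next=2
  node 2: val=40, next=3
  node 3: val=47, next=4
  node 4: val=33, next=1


Floyd's tortoise (slow, +1) and hare (fast, +2):
  init: slow=0, fast=0
  step 1: slow=1, fast=2
  step 2: slow=2, fast=4
  step 3: slow=3, fast=2
  step 4: slow=4, fast=4
  slow == fast at node 4: cycle detected

Cycle: yes


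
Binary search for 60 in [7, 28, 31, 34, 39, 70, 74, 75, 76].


Step 1: lo=0, hi=8, mid=4, val=39
Step 2: lo=5, hi=8, mid=6, val=74
Step 3: lo=5, hi=5, mid=5, val=70

Not found


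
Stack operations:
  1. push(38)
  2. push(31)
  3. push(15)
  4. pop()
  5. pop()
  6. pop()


push(38) -> [38]
push(31) -> [38, 31]
push(15) -> [38, 31, 15]
pop()->15, [38, 31]
pop()->31, [38]
pop()->38, []

Final stack: []


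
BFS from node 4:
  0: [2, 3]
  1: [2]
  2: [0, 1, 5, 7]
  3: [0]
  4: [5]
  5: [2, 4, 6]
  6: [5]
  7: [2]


Visit 4, enqueue [5]
Visit 5, enqueue [2, 6]
Visit 2, enqueue [0, 1, 7]
Visit 6, enqueue []
Visit 0, enqueue [3]
Visit 1, enqueue []
Visit 7, enqueue []
Visit 3, enqueue []

BFS order: [4, 5, 2, 6, 0, 1, 7, 3]


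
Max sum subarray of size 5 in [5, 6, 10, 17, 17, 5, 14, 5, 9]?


[0:5]: 55
[1:6]: 55
[2:7]: 63
[3:8]: 58
[4:9]: 50

Max: 63 at [2:7]


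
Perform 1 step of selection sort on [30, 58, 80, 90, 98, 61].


Initial: [30, 58, 80, 90, 98, 61]
Step 1: min=30 at 0
  Swap: [30, 58, 80, 90, 98, 61]

After 1 step: [30, 58, 80, 90, 98, 61]


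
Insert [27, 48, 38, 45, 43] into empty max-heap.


Insert 27: [27]
Insert 48: [48, 27]
Insert 38: [48, 27, 38]
Insert 45: [48, 45, 38, 27]
Insert 43: [48, 45, 38, 27, 43]

Final heap: [48, 45, 38, 27, 43]


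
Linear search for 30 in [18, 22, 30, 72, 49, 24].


i=0: 18!=30
i=1: 22!=30
i=2: 30==30 found!

Found at 2, 3 comps


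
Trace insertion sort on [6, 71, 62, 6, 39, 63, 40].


Initial: [6, 71, 62, 6, 39, 63, 40]
Insert 71: [6, 71, 62, 6, 39, 63, 40]
Insert 62: [6, 62, 71, 6, 39, 63, 40]
Insert 6: [6, 6, 62, 71, 39, 63, 40]
Insert 39: [6, 6, 39, 62, 71, 63, 40]
Insert 63: [6, 6, 39, 62, 63, 71, 40]
Insert 40: [6, 6, 39, 40, 62, 63, 71]

Sorted: [6, 6, 39, 40, 62, 63, 71]


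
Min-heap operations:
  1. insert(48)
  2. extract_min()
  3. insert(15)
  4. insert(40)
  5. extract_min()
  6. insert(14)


insert(48) -> [48]
extract_min()->48, []
insert(15) -> [15]
insert(40) -> [15, 40]
extract_min()->15, [40]
insert(14) -> [14, 40]

Final heap: [14, 40]


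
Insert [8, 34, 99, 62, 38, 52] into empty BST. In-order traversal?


Insert 8: root
Insert 34: R from 8
Insert 99: R from 8 -> R from 34
Insert 62: R from 8 -> R from 34 -> L from 99
Insert 38: R from 8 -> R from 34 -> L from 99 -> L from 62
Insert 52: R from 8 -> R from 34 -> L from 99 -> L from 62 -> R from 38

In-order: [8, 34, 38, 52, 62, 99]


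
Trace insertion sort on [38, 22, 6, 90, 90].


Initial: [38, 22, 6, 90, 90]
Insert 22: [22, 38, 6, 90, 90]
Insert 6: [6, 22, 38, 90, 90]
Insert 90: [6, 22, 38, 90, 90]
Insert 90: [6, 22, 38, 90, 90]

Sorted: [6, 22, 38, 90, 90]


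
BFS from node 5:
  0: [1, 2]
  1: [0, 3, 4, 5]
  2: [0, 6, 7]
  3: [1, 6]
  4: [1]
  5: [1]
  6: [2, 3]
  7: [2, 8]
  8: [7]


Visit 5, enqueue [1]
Visit 1, enqueue [0, 3, 4]
Visit 0, enqueue [2]
Visit 3, enqueue [6]
Visit 4, enqueue []
Visit 2, enqueue [7]
Visit 6, enqueue []
Visit 7, enqueue [8]
Visit 8, enqueue []

BFS order: [5, 1, 0, 3, 4, 2, 6, 7, 8]


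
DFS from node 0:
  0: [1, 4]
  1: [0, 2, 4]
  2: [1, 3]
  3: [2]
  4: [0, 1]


Visit 0, push [4, 1]
Visit 1, push [4, 2]
Visit 2, push [3]
Visit 3, push []
Visit 4, push []

DFS order: [0, 1, 2, 3, 4]


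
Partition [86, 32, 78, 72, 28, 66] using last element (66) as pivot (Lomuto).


Pivot: 66
  32 <= 66: swap -> [32, 86, 78, 72, 28, 66]
  28 <= 66: swap -> [32, 28, 78, 72, 86, 66]
Place pivot at 2: [32, 28, 66, 72, 86, 78]

Partitioned: [32, 28, 66, 72, 86, 78]


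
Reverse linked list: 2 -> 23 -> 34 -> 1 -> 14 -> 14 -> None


Step 1: curr=2, set curr.next=prev(None) | reversed so far: 2
Step 2: curr=23, set curr.next=prev(2) | reversed so far: 23 -> 2
Step 3: curr=34, set curr.next=prev(23) | reversed so far: 34 -> 23 -> 2
Step 4: curr=1, set curr.next=prev(34) | reversed so far: 1 -> 34 -> 23 -> 2
Step 5: curr=14, set curr.next=prev(1) | reversed so far: 14 -> 1 -> 34 -> 23 -> 2
Step 6: curr=14, set curr.next=prev(14) | reversed so far: 14 -> 14 -> 1 -> 34 -> 23 -> 2

14 -> 14 -> 1 -> 34 -> 23 -> 2 -> None


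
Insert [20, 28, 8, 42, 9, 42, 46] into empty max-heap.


Insert 20: [20]
Insert 28: [28, 20]
Insert 8: [28, 20, 8]
Insert 42: [42, 28, 8, 20]
Insert 9: [42, 28, 8, 20, 9]
Insert 42: [42, 28, 42, 20, 9, 8]
Insert 46: [46, 28, 42, 20, 9, 8, 42]

Final heap: [46, 28, 42, 20, 9, 8, 42]


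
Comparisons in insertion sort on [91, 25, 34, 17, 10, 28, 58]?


Algorithm: insertion sort
Input: [91, 25, 34, 17, 10, 28, 58]
Sorted: [10, 17, 25, 28, 34, 58, 91]

15


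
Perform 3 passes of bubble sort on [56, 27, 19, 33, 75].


Initial: [56, 27, 19, 33, 75]
Pass 1: [27, 19, 33, 56, 75] (3 swaps)
Pass 2: [19, 27, 33, 56, 75] (1 swaps)
Pass 3: [19, 27, 33, 56, 75] (0 swaps)

After 3 passes: [19, 27, 33, 56, 75]


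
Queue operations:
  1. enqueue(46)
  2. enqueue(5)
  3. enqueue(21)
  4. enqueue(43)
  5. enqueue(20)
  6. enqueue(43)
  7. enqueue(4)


enqueue(46) -> [46]
enqueue(5) -> [46, 5]
enqueue(21) -> [46, 5, 21]
enqueue(43) -> [46, 5, 21, 43]
enqueue(20) -> [46, 5, 21, 43, 20]
enqueue(43) -> [46, 5, 21, 43, 20, 43]
enqueue(4) -> [46, 5, 21, 43, 20, 43, 4]

Final queue: [46, 5, 21, 43, 20, 43, 4]


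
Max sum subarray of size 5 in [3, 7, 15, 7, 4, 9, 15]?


[0:5]: 36
[1:6]: 42
[2:7]: 50

Max: 50 at [2:7]


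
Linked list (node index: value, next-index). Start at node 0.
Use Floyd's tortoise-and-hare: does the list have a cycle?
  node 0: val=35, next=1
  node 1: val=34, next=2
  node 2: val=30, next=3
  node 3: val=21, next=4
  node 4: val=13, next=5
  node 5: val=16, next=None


Floyd's tortoise (slow, +1) and hare (fast, +2):
  init: slow=0, fast=0
  step 1: slow=1, fast=2
  step 2: slow=2, fast=4
  step 3: fast 4->5->None, no cycle

Cycle: no


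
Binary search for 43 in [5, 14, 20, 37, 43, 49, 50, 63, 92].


Step 1: lo=0, hi=8, mid=4, val=43

Found at index 4


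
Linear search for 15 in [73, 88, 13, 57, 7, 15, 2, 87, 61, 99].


i=0: 73!=15
i=1: 88!=15
i=2: 13!=15
i=3: 57!=15
i=4: 7!=15
i=5: 15==15 found!

Found at 5, 6 comps


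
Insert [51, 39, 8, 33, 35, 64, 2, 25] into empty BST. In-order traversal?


Insert 51: root
Insert 39: L from 51
Insert 8: L from 51 -> L from 39
Insert 33: L from 51 -> L from 39 -> R from 8
Insert 35: L from 51 -> L from 39 -> R from 8 -> R from 33
Insert 64: R from 51
Insert 2: L from 51 -> L from 39 -> L from 8
Insert 25: L from 51 -> L from 39 -> R from 8 -> L from 33

In-order: [2, 8, 25, 33, 35, 39, 51, 64]


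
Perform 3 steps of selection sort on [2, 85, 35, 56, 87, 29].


Initial: [2, 85, 35, 56, 87, 29]
Step 1: min=2 at 0
  Swap: [2, 85, 35, 56, 87, 29]
Step 2: min=29 at 5
  Swap: [2, 29, 35, 56, 87, 85]
Step 3: min=35 at 2
  Swap: [2, 29, 35, 56, 87, 85]

After 3 steps: [2, 29, 35, 56, 87, 85]


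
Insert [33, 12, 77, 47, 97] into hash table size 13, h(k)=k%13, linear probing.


Insert 33: h=7 -> slot 7
Insert 12: h=12 -> slot 12
Insert 77: h=12, 1 probes -> slot 0
Insert 47: h=8 -> slot 8
Insert 97: h=6 -> slot 6

Table: [77, None, None, None, None, None, 97, 33, 47, None, None, None, 12]


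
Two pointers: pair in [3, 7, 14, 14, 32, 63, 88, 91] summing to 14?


lo=0(3)+hi=7(91)=94
lo=0(3)+hi=6(88)=91
lo=0(3)+hi=5(63)=66
lo=0(3)+hi=4(32)=35
lo=0(3)+hi=3(14)=17
lo=0(3)+hi=2(14)=17
lo=0(3)+hi=1(7)=10

No pair found


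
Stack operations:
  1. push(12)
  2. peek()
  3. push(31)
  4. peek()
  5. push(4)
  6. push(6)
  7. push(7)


push(12) -> [12]
peek()->12
push(31) -> [12, 31]
peek()->31
push(4) -> [12, 31, 4]
push(6) -> [12, 31, 4, 6]
push(7) -> [12, 31, 4, 6, 7]

Final stack: [12, 31, 4, 6, 7]


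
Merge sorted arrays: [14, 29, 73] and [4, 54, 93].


Take 4 from B
Take 14 from A
Take 29 from A
Take 54 from B
Take 73 from A

Merged: [4, 14, 29, 54, 73, 93]


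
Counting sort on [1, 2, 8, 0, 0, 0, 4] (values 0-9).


Input: [1, 2, 8, 0, 0, 0, 4]
Counts: [3, 1, 1, 0, 1, 0, 0, 0, 1, 0]

Sorted: [0, 0, 0, 1, 2, 4, 8]


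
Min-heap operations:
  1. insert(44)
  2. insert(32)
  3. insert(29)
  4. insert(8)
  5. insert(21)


insert(44) -> [44]
insert(32) -> [32, 44]
insert(29) -> [29, 44, 32]
insert(8) -> [8, 29, 32, 44]
insert(21) -> [8, 21, 32, 44, 29]

Final heap: [8, 21, 32, 44, 29]


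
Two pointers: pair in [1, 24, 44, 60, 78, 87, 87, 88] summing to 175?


lo=0(1)+hi=7(88)=89
lo=1(24)+hi=7(88)=112
lo=2(44)+hi=7(88)=132
lo=3(60)+hi=7(88)=148
lo=4(78)+hi=7(88)=166
lo=5(87)+hi=7(88)=175

Yes: 87+88=175


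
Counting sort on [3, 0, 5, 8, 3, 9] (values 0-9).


Input: [3, 0, 5, 8, 3, 9]
Counts: [1, 0, 0, 2, 0, 1, 0, 0, 1, 1]

Sorted: [0, 3, 3, 5, 8, 9]


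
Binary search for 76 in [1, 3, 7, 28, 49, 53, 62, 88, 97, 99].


Step 1: lo=0, hi=9, mid=4, val=49
Step 2: lo=5, hi=9, mid=7, val=88
Step 3: lo=5, hi=6, mid=5, val=53
Step 4: lo=6, hi=6, mid=6, val=62

Not found


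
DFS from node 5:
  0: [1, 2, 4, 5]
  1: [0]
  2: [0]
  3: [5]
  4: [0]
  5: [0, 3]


Visit 5, push [3, 0]
Visit 0, push [4, 2, 1]
Visit 1, push []
Visit 2, push []
Visit 4, push []
Visit 3, push []

DFS order: [5, 0, 1, 2, 4, 3]


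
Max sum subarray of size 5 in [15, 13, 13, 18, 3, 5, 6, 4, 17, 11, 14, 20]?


[0:5]: 62
[1:6]: 52
[2:7]: 45
[3:8]: 36
[4:9]: 35
[5:10]: 43
[6:11]: 52
[7:12]: 66

Max: 66 at [7:12]


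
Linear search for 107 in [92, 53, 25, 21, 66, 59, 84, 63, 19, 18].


i=0: 92!=107
i=1: 53!=107
i=2: 25!=107
i=3: 21!=107
i=4: 66!=107
i=5: 59!=107
i=6: 84!=107
i=7: 63!=107
i=8: 19!=107
i=9: 18!=107

Not found, 10 comps


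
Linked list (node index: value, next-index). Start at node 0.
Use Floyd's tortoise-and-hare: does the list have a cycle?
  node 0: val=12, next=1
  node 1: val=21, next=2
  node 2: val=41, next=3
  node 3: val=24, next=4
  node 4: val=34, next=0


Floyd's tortoise (slow, +1) and hare (fast, +2):
  init: slow=0, fast=0
  step 1: slow=1, fast=2
  step 2: slow=2, fast=4
  step 3: slow=3, fast=1
  step 4: slow=4, fast=3
  step 5: slow=0, fast=0
  slow == fast at node 0: cycle detected

Cycle: yes


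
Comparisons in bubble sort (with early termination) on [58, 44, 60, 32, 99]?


Algorithm: bubble sort (with early termination)
Input: [58, 44, 60, 32, 99]
Sorted: [32, 44, 58, 60, 99]

10


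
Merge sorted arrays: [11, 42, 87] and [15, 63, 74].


Take 11 from A
Take 15 from B
Take 42 from A
Take 63 from B
Take 74 from B

Merged: [11, 15, 42, 63, 74, 87]


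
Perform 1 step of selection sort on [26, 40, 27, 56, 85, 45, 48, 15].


Initial: [26, 40, 27, 56, 85, 45, 48, 15]
Step 1: min=15 at 7
  Swap: [15, 40, 27, 56, 85, 45, 48, 26]

After 1 step: [15, 40, 27, 56, 85, 45, 48, 26]


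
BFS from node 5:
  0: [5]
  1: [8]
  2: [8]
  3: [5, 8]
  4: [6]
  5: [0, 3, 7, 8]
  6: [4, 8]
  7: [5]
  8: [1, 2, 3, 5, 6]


Visit 5, enqueue [0, 3, 7, 8]
Visit 0, enqueue []
Visit 3, enqueue []
Visit 7, enqueue []
Visit 8, enqueue [1, 2, 6]
Visit 1, enqueue []
Visit 2, enqueue []
Visit 6, enqueue [4]
Visit 4, enqueue []

BFS order: [5, 0, 3, 7, 8, 1, 2, 6, 4]


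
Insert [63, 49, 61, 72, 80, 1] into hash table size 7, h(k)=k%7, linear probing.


Insert 63: h=0 -> slot 0
Insert 49: h=0, 1 probes -> slot 1
Insert 61: h=5 -> slot 5
Insert 72: h=2 -> slot 2
Insert 80: h=3 -> slot 3
Insert 1: h=1, 3 probes -> slot 4

Table: [63, 49, 72, 80, 1, 61, None]


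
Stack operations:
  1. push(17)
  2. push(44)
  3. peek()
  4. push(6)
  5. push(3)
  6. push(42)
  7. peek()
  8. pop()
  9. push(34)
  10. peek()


push(17) -> [17]
push(44) -> [17, 44]
peek()->44
push(6) -> [17, 44, 6]
push(3) -> [17, 44, 6, 3]
push(42) -> [17, 44, 6, 3, 42]
peek()->42
pop()->42, [17, 44, 6, 3]
push(34) -> [17, 44, 6, 3, 34]
peek()->34

Final stack: [17, 44, 6, 3, 34]


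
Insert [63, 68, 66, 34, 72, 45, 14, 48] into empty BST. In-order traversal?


Insert 63: root
Insert 68: R from 63
Insert 66: R from 63 -> L from 68
Insert 34: L from 63
Insert 72: R from 63 -> R from 68
Insert 45: L from 63 -> R from 34
Insert 14: L from 63 -> L from 34
Insert 48: L from 63 -> R from 34 -> R from 45

In-order: [14, 34, 45, 48, 63, 66, 68, 72]


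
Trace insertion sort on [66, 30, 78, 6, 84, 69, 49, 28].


Initial: [66, 30, 78, 6, 84, 69, 49, 28]
Insert 30: [30, 66, 78, 6, 84, 69, 49, 28]
Insert 78: [30, 66, 78, 6, 84, 69, 49, 28]
Insert 6: [6, 30, 66, 78, 84, 69, 49, 28]
Insert 84: [6, 30, 66, 78, 84, 69, 49, 28]
Insert 69: [6, 30, 66, 69, 78, 84, 49, 28]
Insert 49: [6, 30, 49, 66, 69, 78, 84, 28]
Insert 28: [6, 28, 30, 49, 66, 69, 78, 84]

Sorted: [6, 28, 30, 49, 66, 69, 78, 84]


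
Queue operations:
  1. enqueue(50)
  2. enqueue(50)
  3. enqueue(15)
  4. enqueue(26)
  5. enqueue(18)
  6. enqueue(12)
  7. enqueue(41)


enqueue(50) -> [50]
enqueue(50) -> [50, 50]
enqueue(15) -> [50, 50, 15]
enqueue(26) -> [50, 50, 15, 26]
enqueue(18) -> [50, 50, 15, 26, 18]
enqueue(12) -> [50, 50, 15, 26, 18, 12]
enqueue(41) -> [50, 50, 15, 26, 18, 12, 41]

Final queue: [50, 50, 15, 26, 18, 12, 41]


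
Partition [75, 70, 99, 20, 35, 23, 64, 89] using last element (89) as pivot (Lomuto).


Pivot: 89
  75 <= 89: advance i (no swap)
  70 <= 89: advance i (no swap)
  20 <= 89: swap -> [75, 70, 20, 99, 35, 23, 64, 89]
  35 <= 89: swap -> [75, 70, 20, 35, 99, 23, 64, 89]
  23 <= 89: swap -> [75, 70, 20, 35, 23, 99, 64, 89]
  64 <= 89: swap -> [75, 70, 20, 35, 23, 64, 99, 89]
Place pivot at 6: [75, 70, 20, 35, 23, 64, 89, 99]

Partitioned: [75, 70, 20, 35, 23, 64, 89, 99]


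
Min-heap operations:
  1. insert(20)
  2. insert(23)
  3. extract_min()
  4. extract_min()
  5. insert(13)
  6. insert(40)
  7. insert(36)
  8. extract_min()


insert(20) -> [20]
insert(23) -> [20, 23]
extract_min()->20, [23]
extract_min()->23, []
insert(13) -> [13]
insert(40) -> [13, 40]
insert(36) -> [13, 40, 36]
extract_min()->13, [36, 40]

Final heap: [36, 40]


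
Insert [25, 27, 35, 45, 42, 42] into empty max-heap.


Insert 25: [25]
Insert 27: [27, 25]
Insert 35: [35, 25, 27]
Insert 45: [45, 35, 27, 25]
Insert 42: [45, 42, 27, 25, 35]
Insert 42: [45, 42, 42, 25, 35, 27]

Final heap: [45, 42, 42, 25, 35, 27]


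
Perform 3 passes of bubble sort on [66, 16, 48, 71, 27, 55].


Initial: [66, 16, 48, 71, 27, 55]
Pass 1: [16, 48, 66, 27, 55, 71] (4 swaps)
Pass 2: [16, 48, 27, 55, 66, 71] (2 swaps)
Pass 3: [16, 27, 48, 55, 66, 71] (1 swaps)

After 3 passes: [16, 27, 48, 55, 66, 71]


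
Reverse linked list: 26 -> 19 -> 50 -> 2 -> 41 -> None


Step 1: curr=26, set curr.next=prev(None) | reversed so far: 26
Step 2: curr=19, set curr.next=prev(26) | reversed so far: 19 -> 26
Step 3: curr=50, set curr.next=prev(19) | reversed so far: 50 -> 19 -> 26
Step 4: curr=2, set curr.next=prev(50) | reversed so far: 2 -> 50 -> 19 -> 26
Step 5: curr=41, set curr.next=prev(2) | reversed so far: 41 -> 2 -> 50 -> 19 -> 26

41 -> 2 -> 50 -> 19 -> 26 -> None


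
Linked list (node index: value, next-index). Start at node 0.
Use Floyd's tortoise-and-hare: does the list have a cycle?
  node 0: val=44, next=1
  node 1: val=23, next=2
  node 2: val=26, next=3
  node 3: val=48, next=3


Floyd's tortoise (slow, +1) and hare (fast, +2):
  init: slow=0, fast=0
  step 1: slow=1, fast=2
  step 2: slow=2, fast=3
  step 3: slow=3, fast=3
  slow == fast at node 3: cycle detected

Cycle: yes


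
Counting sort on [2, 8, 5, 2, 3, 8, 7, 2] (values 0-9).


Input: [2, 8, 5, 2, 3, 8, 7, 2]
Counts: [0, 0, 3, 1, 0, 1, 0, 1, 2, 0]

Sorted: [2, 2, 2, 3, 5, 7, 8, 8]


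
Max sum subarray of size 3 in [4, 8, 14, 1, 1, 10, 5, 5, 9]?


[0:3]: 26
[1:4]: 23
[2:5]: 16
[3:6]: 12
[4:7]: 16
[5:8]: 20
[6:9]: 19

Max: 26 at [0:3]


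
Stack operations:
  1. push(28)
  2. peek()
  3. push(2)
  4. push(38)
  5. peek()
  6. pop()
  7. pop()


push(28) -> [28]
peek()->28
push(2) -> [28, 2]
push(38) -> [28, 2, 38]
peek()->38
pop()->38, [28, 2]
pop()->2, [28]

Final stack: [28]


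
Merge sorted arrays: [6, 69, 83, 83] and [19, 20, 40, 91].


Take 6 from A
Take 19 from B
Take 20 from B
Take 40 from B
Take 69 from A
Take 83 from A
Take 83 from A

Merged: [6, 19, 20, 40, 69, 83, 83, 91]


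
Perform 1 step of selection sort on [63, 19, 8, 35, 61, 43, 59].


Initial: [63, 19, 8, 35, 61, 43, 59]
Step 1: min=8 at 2
  Swap: [8, 19, 63, 35, 61, 43, 59]

After 1 step: [8, 19, 63, 35, 61, 43, 59]


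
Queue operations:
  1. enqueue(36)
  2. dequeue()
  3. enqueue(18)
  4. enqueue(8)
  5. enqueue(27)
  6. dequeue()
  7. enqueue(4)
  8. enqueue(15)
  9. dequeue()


enqueue(36) -> [36]
dequeue()->36, []
enqueue(18) -> [18]
enqueue(8) -> [18, 8]
enqueue(27) -> [18, 8, 27]
dequeue()->18, [8, 27]
enqueue(4) -> [8, 27, 4]
enqueue(15) -> [8, 27, 4, 15]
dequeue()->8, [27, 4, 15]

Final queue: [27, 4, 15]


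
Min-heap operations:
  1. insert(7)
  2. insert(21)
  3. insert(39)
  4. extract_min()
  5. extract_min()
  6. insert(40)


insert(7) -> [7]
insert(21) -> [7, 21]
insert(39) -> [7, 21, 39]
extract_min()->7, [21, 39]
extract_min()->21, [39]
insert(40) -> [39, 40]

Final heap: [39, 40]


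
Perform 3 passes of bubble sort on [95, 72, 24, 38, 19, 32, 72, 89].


Initial: [95, 72, 24, 38, 19, 32, 72, 89]
Pass 1: [72, 24, 38, 19, 32, 72, 89, 95] (7 swaps)
Pass 2: [24, 38, 19, 32, 72, 72, 89, 95] (4 swaps)
Pass 3: [24, 19, 32, 38, 72, 72, 89, 95] (2 swaps)

After 3 passes: [24, 19, 32, 38, 72, 72, 89, 95]


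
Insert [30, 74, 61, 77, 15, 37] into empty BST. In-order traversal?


Insert 30: root
Insert 74: R from 30
Insert 61: R from 30 -> L from 74
Insert 77: R from 30 -> R from 74
Insert 15: L from 30
Insert 37: R from 30 -> L from 74 -> L from 61

In-order: [15, 30, 37, 61, 74, 77]


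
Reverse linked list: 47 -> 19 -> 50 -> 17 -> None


Step 1: curr=47, set curr.next=prev(None) | reversed so far: 47
Step 2: curr=19, set curr.next=prev(47) | reversed so far: 19 -> 47
Step 3: curr=50, set curr.next=prev(19) | reversed so far: 50 -> 19 -> 47
Step 4: curr=17, set curr.next=prev(50) | reversed so far: 17 -> 50 -> 19 -> 47

17 -> 50 -> 19 -> 47 -> None


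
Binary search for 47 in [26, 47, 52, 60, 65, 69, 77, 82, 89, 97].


Step 1: lo=0, hi=9, mid=4, val=65
Step 2: lo=0, hi=3, mid=1, val=47

Found at index 1


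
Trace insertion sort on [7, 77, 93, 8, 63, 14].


Initial: [7, 77, 93, 8, 63, 14]
Insert 77: [7, 77, 93, 8, 63, 14]
Insert 93: [7, 77, 93, 8, 63, 14]
Insert 8: [7, 8, 77, 93, 63, 14]
Insert 63: [7, 8, 63, 77, 93, 14]
Insert 14: [7, 8, 14, 63, 77, 93]

Sorted: [7, 8, 14, 63, 77, 93]


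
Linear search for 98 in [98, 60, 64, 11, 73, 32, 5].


i=0: 98==98 found!

Found at 0, 1 comps


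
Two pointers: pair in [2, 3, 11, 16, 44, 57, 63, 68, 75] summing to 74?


lo=0(2)+hi=8(75)=77
lo=0(2)+hi=7(68)=70
lo=1(3)+hi=7(68)=71
lo=2(11)+hi=7(68)=79
lo=2(11)+hi=6(63)=74

Yes: 11+63=74


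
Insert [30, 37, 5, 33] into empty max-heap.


Insert 30: [30]
Insert 37: [37, 30]
Insert 5: [37, 30, 5]
Insert 33: [37, 33, 5, 30]

Final heap: [37, 33, 5, 30]


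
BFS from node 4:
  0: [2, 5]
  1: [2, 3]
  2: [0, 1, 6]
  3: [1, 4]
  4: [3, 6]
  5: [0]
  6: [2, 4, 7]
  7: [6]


Visit 4, enqueue [3, 6]
Visit 3, enqueue [1]
Visit 6, enqueue [2, 7]
Visit 1, enqueue []
Visit 2, enqueue [0]
Visit 7, enqueue []
Visit 0, enqueue [5]
Visit 5, enqueue []

BFS order: [4, 3, 6, 1, 2, 7, 0, 5]


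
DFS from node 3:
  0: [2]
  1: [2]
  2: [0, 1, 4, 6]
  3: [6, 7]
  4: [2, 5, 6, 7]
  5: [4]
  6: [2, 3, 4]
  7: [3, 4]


Visit 3, push [7, 6]
Visit 6, push [4, 2]
Visit 2, push [4, 1, 0]
Visit 0, push []
Visit 1, push []
Visit 4, push [7, 5]
Visit 5, push []
Visit 7, push []

DFS order: [3, 6, 2, 0, 1, 4, 5, 7]


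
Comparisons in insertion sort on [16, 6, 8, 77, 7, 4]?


Algorithm: insertion sort
Input: [16, 6, 8, 77, 7, 4]
Sorted: [4, 6, 7, 8, 16, 77]

13


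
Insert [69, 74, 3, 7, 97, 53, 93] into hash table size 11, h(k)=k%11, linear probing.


Insert 69: h=3 -> slot 3
Insert 74: h=8 -> slot 8
Insert 3: h=3, 1 probes -> slot 4
Insert 7: h=7 -> slot 7
Insert 97: h=9 -> slot 9
Insert 53: h=9, 1 probes -> slot 10
Insert 93: h=5 -> slot 5

Table: [None, None, None, 69, 3, 93, None, 7, 74, 97, 53]


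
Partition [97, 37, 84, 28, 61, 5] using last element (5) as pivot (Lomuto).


Pivot: 5
Place pivot at 0: [5, 37, 84, 28, 61, 97]

Partitioned: [5, 37, 84, 28, 61, 97]


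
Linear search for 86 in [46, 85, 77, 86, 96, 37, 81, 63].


i=0: 46!=86
i=1: 85!=86
i=2: 77!=86
i=3: 86==86 found!

Found at 3, 4 comps


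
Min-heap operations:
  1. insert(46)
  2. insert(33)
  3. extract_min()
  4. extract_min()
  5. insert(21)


insert(46) -> [46]
insert(33) -> [33, 46]
extract_min()->33, [46]
extract_min()->46, []
insert(21) -> [21]

Final heap: [21]


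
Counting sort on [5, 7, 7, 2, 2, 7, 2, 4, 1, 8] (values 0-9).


Input: [5, 7, 7, 2, 2, 7, 2, 4, 1, 8]
Counts: [0, 1, 3, 0, 1, 1, 0, 3, 1, 0]

Sorted: [1, 2, 2, 2, 4, 5, 7, 7, 7, 8]


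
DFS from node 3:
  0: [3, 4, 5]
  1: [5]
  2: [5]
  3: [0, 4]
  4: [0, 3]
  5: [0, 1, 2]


Visit 3, push [4, 0]
Visit 0, push [5, 4]
Visit 4, push []
Visit 5, push [2, 1]
Visit 1, push []
Visit 2, push []

DFS order: [3, 0, 4, 5, 1, 2]


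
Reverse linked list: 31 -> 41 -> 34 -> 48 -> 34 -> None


Step 1: curr=31, set curr.next=prev(None) | reversed so far: 31
Step 2: curr=41, set curr.next=prev(31) | reversed so far: 41 -> 31
Step 3: curr=34, set curr.next=prev(41) | reversed so far: 34 -> 41 -> 31
Step 4: curr=48, set curr.next=prev(34) | reversed so far: 48 -> 34 -> 41 -> 31
Step 5: curr=34, set curr.next=prev(48) | reversed so far: 34 -> 48 -> 34 -> 41 -> 31

34 -> 48 -> 34 -> 41 -> 31 -> None


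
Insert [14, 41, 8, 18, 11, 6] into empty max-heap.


Insert 14: [14]
Insert 41: [41, 14]
Insert 8: [41, 14, 8]
Insert 18: [41, 18, 8, 14]
Insert 11: [41, 18, 8, 14, 11]
Insert 6: [41, 18, 8, 14, 11, 6]

Final heap: [41, 18, 8, 14, 11, 6]


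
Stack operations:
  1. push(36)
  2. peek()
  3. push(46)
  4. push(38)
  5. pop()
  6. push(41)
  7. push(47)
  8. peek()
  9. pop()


push(36) -> [36]
peek()->36
push(46) -> [36, 46]
push(38) -> [36, 46, 38]
pop()->38, [36, 46]
push(41) -> [36, 46, 41]
push(47) -> [36, 46, 41, 47]
peek()->47
pop()->47, [36, 46, 41]

Final stack: [36, 46, 41]


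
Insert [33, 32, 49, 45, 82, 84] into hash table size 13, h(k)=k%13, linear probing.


Insert 33: h=7 -> slot 7
Insert 32: h=6 -> slot 6
Insert 49: h=10 -> slot 10
Insert 45: h=6, 2 probes -> slot 8
Insert 82: h=4 -> slot 4
Insert 84: h=6, 3 probes -> slot 9

Table: [None, None, None, None, 82, None, 32, 33, 45, 84, 49, None, None]


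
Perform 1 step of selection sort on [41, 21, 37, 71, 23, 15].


Initial: [41, 21, 37, 71, 23, 15]
Step 1: min=15 at 5
  Swap: [15, 21, 37, 71, 23, 41]

After 1 step: [15, 21, 37, 71, 23, 41]


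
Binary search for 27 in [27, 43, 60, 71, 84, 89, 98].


Step 1: lo=0, hi=6, mid=3, val=71
Step 2: lo=0, hi=2, mid=1, val=43
Step 3: lo=0, hi=0, mid=0, val=27

Found at index 0


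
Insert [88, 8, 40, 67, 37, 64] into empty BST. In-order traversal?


Insert 88: root
Insert 8: L from 88
Insert 40: L from 88 -> R from 8
Insert 67: L from 88 -> R from 8 -> R from 40
Insert 37: L from 88 -> R from 8 -> L from 40
Insert 64: L from 88 -> R from 8 -> R from 40 -> L from 67

In-order: [8, 37, 40, 64, 67, 88]


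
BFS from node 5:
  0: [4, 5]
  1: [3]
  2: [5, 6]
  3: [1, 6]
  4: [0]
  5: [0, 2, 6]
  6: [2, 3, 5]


Visit 5, enqueue [0, 2, 6]
Visit 0, enqueue [4]
Visit 2, enqueue []
Visit 6, enqueue [3]
Visit 4, enqueue []
Visit 3, enqueue [1]
Visit 1, enqueue []

BFS order: [5, 0, 2, 6, 4, 3, 1]


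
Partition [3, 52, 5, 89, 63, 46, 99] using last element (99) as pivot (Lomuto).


Pivot: 99
  3 <= 99: advance i (no swap)
  52 <= 99: advance i (no swap)
  5 <= 99: advance i (no swap)
  89 <= 99: advance i (no swap)
  63 <= 99: advance i (no swap)
  46 <= 99: advance i (no swap)
Place pivot at 6: [3, 52, 5, 89, 63, 46, 99]

Partitioned: [3, 52, 5, 89, 63, 46, 99]


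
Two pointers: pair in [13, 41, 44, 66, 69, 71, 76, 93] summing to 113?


lo=0(13)+hi=7(93)=106
lo=1(41)+hi=7(93)=134
lo=1(41)+hi=6(76)=117
lo=1(41)+hi=5(71)=112
lo=2(44)+hi=5(71)=115
lo=2(44)+hi=4(69)=113

Yes: 44+69=113


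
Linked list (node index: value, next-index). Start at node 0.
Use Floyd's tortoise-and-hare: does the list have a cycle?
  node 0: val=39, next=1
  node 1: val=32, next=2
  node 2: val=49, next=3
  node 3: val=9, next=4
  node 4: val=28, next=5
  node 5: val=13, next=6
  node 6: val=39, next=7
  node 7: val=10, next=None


Floyd's tortoise (slow, +1) and hare (fast, +2):
  init: slow=0, fast=0
  step 1: slow=1, fast=2
  step 2: slow=2, fast=4
  step 3: slow=3, fast=6
  step 4: fast 6->7->None, no cycle

Cycle: no


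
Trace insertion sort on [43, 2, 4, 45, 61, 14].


Initial: [43, 2, 4, 45, 61, 14]
Insert 2: [2, 43, 4, 45, 61, 14]
Insert 4: [2, 4, 43, 45, 61, 14]
Insert 45: [2, 4, 43, 45, 61, 14]
Insert 61: [2, 4, 43, 45, 61, 14]
Insert 14: [2, 4, 14, 43, 45, 61]

Sorted: [2, 4, 14, 43, 45, 61]


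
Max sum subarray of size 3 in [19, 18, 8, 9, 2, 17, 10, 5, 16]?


[0:3]: 45
[1:4]: 35
[2:5]: 19
[3:6]: 28
[4:7]: 29
[5:8]: 32
[6:9]: 31

Max: 45 at [0:3]


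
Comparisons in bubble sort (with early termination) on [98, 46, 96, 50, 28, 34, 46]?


Algorithm: bubble sort (with early termination)
Input: [98, 46, 96, 50, 28, 34, 46]
Sorted: [28, 34, 46, 46, 50, 96, 98]

20


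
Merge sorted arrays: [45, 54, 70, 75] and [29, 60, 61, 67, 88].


Take 29 from B
Take 45 from A
Take 54 from A
Take 60 from B
Take 61 from B
Take 67 from B
Take 70 from A
Take 75 from A

Merged: [29, 45, 54, 60, 61, 67, 70, 75, 88]


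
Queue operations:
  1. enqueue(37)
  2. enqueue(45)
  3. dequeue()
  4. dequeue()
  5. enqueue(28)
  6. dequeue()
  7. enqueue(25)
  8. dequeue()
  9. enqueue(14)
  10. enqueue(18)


enqueue(37) -> [37]
enqueue(45) -> [37, 45]
dequeue()->37, [45]
dequeue()->45, []
enqueue(28) -> [28]
dequeue()->28, []
enqueue(25) -> [25]
dequeue()->25, []
enqueue(14) -> [14]
enqueue(18) -> [14, 18]

Final queue: [14, 18]


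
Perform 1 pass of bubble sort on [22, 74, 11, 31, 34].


Initial: [22, 74, 11, 31, 34]
Pass 1: [22, 11, 31, 34, 74] (3 swaps)

After 1 pass: [22, 11, 31, 34, 74]


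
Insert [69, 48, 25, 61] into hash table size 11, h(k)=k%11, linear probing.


Insert 69: h=3 -> slot 3
Insert 48: h=4 -> slot 4
Insert 25: h=3, 2 probes -> slot 5
Insert 61: h=6 -> slot 6

Table: [None, None, None, 69, 48, 25, 61, None, None, None, None]


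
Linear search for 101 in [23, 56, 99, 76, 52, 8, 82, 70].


i=0: 23!=101
i=1: 56!=101
i=2: 99!=101
i=3: 76!=101
i=4: 52!=101
i=5: 8!=101
i=6: 82!=101
i=7: 70!=101

Not found, 8 comps


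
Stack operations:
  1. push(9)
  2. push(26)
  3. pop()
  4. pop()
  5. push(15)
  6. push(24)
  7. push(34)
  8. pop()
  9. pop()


push(9) -> [9]
push(26) -> [9, 26]
pop()->26, [9]
pop()->9, []
push(15) -> [15]
push(24) -> [15, 24]
push(34) -> [15, 24, 34]
pop()->34, [15, 24]
pop()->24, [15]

Final stack: [15]


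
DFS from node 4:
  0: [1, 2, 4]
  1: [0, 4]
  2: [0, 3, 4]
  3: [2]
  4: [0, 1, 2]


Visit 4, push [2, 1, 0]
Visit 0, push [2, 1]
Visit 1, push []
Visit 2, push [3]
Visit 3, push []

DFS order: [4, 0, 1, 2, 3]


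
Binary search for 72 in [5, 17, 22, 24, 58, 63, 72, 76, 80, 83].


Step 1: lo=0, hi=9, mid=4, val=58
Step 2: lo=5, hi=9, mid=7, val=76
Step 3: lo=5, hi=6, mid=5, val=63
Step 4: lo=6, hi=6, mid=6, val=72

Found at index 6


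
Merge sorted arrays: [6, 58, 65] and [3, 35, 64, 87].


Take 3 from B
Take 6 from A
Take 35 from B
Take 58 from A
Take 64 from B
Take 65 from A

Merged: [3, 6, 35, 58, 64, 65, 87]


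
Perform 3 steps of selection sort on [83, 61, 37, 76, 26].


Initial: [83, 61, 37, 76, 26]
Step 1: min=26 at 4
  Swap: [26, 61, 37, 76, 83]
Step 2: min=37 at 2
  Swap: [26, 37, 61, 76, 83]
Step 3: min=61 at 2
  Swap: [26, 37, 61, 76, 83]

After 3 steps: [26, 37, 61, 76, 83]


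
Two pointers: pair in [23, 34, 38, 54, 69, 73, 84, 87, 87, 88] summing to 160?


lo=0(23)+hi=9(88)=111
lo=1(34)+hi=9(88)=122
lo=2(38)+hi=9(88)=126
lo=3(54)+hi=9(88)=142
lo=4(69)+hi=9(88)=157
lo=5(73)+hi=9(88)=161
lo=5(73)+hi=8(87)=160

Yes: 73+87=160


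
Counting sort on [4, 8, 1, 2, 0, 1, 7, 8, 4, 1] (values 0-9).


Input: [4, 8, 1, 2, 0, 1, 7, 8, 4, 1]
Counts: [1, 3, 1, 0, 2, 0, 0, 1, 2, 0]

Sorted: [0, 1, 1, 1, 2, 4, 4, 7, 8, 8]


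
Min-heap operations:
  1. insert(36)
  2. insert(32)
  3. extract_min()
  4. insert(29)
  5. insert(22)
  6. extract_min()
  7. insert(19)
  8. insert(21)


insert(36) -> [36]
insert(32) -> [32, 36]
extract_min()->32, [36]
insert(29) -> [29, 36]
insert(22) -> [22, 36, 29]
extract_min()->22, [29, 36]
insert(19) -> [19, 36, 29]
insert(21) -> [19, 21, 29, 36]

Final heap: [19, 21, 29, 36]


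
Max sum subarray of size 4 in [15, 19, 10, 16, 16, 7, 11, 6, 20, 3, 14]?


[0:4]: 60
[1:5]: 61
[2:6]: 49
[3:7]: 50
[4:8]: 40
[5:9]: 44
[6:10]: 40
[7:11]: 43

Max: 61 at [1:5]


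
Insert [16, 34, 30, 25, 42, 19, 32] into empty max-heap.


Insert 16: [16]
Insert 34: [34, 16]
Insert 30: [34, 16, 30]
Insert 25: [34, 25, 30, 16]
Insert 42: [42, 34, 30, 16, 25]
Insert 19: [42, 34, 30, 16, 25, 19]
Insert 32: [42, 34, 32, 16, 25, 19, 30]

Final heap: [42, 34, 32, 16, 25, 19, 30]


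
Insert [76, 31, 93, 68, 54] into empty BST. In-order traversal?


Insert 76: root
Insert 31: L from 76
Insert 93: R from 76
Insert 68: L from 76 -> R from 31
Insert 54: L from 76 -> R from 31 -> L from 68

In-order: [31, 54, 68, 76, 93]


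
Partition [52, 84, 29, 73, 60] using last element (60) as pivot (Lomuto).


Pivot: 60
  52 <= 60: advance i (no swap)
  29 <= 60: swap -> [52, 29, 84, 73, 60]
Place pivot at 2: [52, 29, 60, 73, 84]

Partitioned: [52, 29, 60, 73, 84]


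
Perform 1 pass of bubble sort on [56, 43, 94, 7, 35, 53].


Initial: [56, 43, 94, 7, 35, 53]
Pass 1: [43, 56, 7, 35, 53, 94] (4 swaps)

After 1 pass: [43, 56, 7, 35, 53, 94]


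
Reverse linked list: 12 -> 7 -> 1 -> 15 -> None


Step 1: curr=12, set curr.next=prev(None) | reversed so far: 12
Step 2: curr=7, set curr.next=prev(12) | reversed so far: 7 -> 12
Step 3: curr=1, set curr.next=prev(7) | reversed so far: 1 -> 7 -> 12
Step 4: curr=15, set curr.next=prev(1) | reversed so far: 15 -> 1 -> 7 -> 12

15 -> 1 -> 7 -> 12 -> None


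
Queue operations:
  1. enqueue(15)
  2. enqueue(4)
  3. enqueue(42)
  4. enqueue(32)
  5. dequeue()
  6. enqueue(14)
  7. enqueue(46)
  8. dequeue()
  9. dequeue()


enqueue(15) -> [15]
enqueue(4) -> [15, 4]
enqueue(42) -> [15, 4, 42]
enqueue(32) -> [15, 4, 42, 32]
dequeue()->15, [4, 42, 32]
enqueue(14) -> [4, 42, 32, 14]
enqueue(46) -> [4, 42, 32, 14, 46]
dequeue()->4, [42, 32, 14, 46]
dequeue()->42, [32, 14, 46]

Final queue: [32, 14, 46]


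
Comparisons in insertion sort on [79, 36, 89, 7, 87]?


Algorithm: insertion sort
Input: [79, 36, 89, 7, 87]
Sorted: [7, 36, 79, 87, 89]

7


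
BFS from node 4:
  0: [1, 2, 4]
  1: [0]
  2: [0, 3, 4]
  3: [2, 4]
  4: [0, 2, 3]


Visit 4, enqueue [0, 2, 3]
Visit 0, enqueue [1]
Visit 2, enqueue []
Visit 3, enqueue []
Visit 1, enqueue []

BFS order: [4, 0, 2, 3, 1]


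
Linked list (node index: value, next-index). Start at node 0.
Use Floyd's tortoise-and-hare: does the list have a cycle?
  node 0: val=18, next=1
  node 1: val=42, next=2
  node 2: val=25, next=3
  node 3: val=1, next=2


Floyd's tortoise (slow, +1) and hare (fast, +2):
  init: slow=0, fast=0
  step 1: slow=1, fast=2
  step 2: slow=2, fast=2
  slow == fast at node 2: cycle detected

Cycle: yes


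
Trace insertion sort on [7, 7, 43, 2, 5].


Initial: [7, 7, 43, 2, 5]
Insert 7: [7, 7, 43, 2, 5]
Insert 43: [7, 7, 43, 2, 5]
Insert 2: [2, 7, 7, 43, 5]
Insert 5: [2, 5, 7, 7, 43]

Sorted: [2, 5, 7, 7, 43]


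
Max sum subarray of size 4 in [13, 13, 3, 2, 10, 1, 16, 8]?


[0:4]: 31
[1:5]: 28
[2:6]: 16
[3:7]: 29
[4:8]: 35

Max: 35 at [4:8]


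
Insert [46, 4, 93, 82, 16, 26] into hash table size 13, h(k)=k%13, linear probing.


Insert 46: h=7 -> slot 7
Insert 4: h=4 -> slot 4
Insert 93: h=2 -> slot 2
Insert 82: h=4, 1 probes -> slot 5
Insert 16: h=3 -> slot 3
Insert 26: h=0 -> slot 0

Table: [26, None, 93, 16, 4, 82, None, 46, None, None, None, None, None]


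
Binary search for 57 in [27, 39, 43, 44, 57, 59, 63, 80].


Step 1: lo=0, hi=7, mid=3, val=44
Step 2: lo=4, hi=7, mid=5, val=59
Step 3: lo=4, hi=4, mid=4, val=57

Found at index 4


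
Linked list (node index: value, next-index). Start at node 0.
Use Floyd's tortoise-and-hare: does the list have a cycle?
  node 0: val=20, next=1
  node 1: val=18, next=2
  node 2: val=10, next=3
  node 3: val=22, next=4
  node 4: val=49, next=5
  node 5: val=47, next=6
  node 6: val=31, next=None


Floyd's tortoise (slow, +1) and hare (fast, +2):
  init: slow=0, fast=0
  step 1: slow=1, fast=2
  step 2: slow=2, fast=4
  step 3: slow=3, fast=6
  step 4: fast -> None, no cycle

Cycle: no


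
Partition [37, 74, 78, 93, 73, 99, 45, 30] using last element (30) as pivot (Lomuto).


Pivot: 30
Place pivot at 0: [30, 74, 78, 93, 73, 99, 45, 37]

Partitioned: [30, 74, 78, 93, 73, 99, 45, 37]


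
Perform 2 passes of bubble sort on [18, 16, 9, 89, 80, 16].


Initial: [18, 16, 9, 89, 80, 16]
Pass 1: [16, 9, 18, 80, 16, 89] (4 swaps)
Pass 2: [9, 16, 18, 16, 80, 89] (2 swaps)

After 2 passes: [9, 16, 18, 16, 80, 89]


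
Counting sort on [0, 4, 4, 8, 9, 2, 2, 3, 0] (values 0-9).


Input: [0, 4, 4, 8, 9, 2, 2, 3, 0]
Counts: [2, 0, 2, 1, 2, 0, 0, 0, 1, 1]

Sorted: [0, 0, 2, 2, 3, 4, 4, 8, 9]


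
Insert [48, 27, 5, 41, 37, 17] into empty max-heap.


Insert 48: [48]
Insert 27: [48, 27]
Insert 5: [48, 27, 5]
Insert 41: [48, 41, 5, 27]
Insert 37: [48, 41, 5, 27, 37]
Insert 17: [48, 41, 17, 27, 37, 5]

Final heap: [48, 41, 17, 27, 37, 5]


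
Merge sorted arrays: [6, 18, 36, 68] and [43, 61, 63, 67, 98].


Take 6 from A
Take 18 from A
Take 36 from A
Take 43 from B
Take 61 from B
Take 63 from B
Take 67 from B
Take 68 from A

Merged: [6, 18, 36, 43, 61, 63, 67, 68, 98]


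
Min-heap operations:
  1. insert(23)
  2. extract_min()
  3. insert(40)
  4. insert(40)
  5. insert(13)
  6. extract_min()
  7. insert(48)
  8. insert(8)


insert(23) -> [23]
extract_min()->23, []
insert(40) -> [40]
insert(40) -> [40, 40]
insert(13) -> [13, 40, 40]
extract_min()->13, [40, 40]
insert(48) -> [40, 40, 48]
insert(8) -> [8, 40, 48, 40]

Final heap: [8, 40, 48, 40]


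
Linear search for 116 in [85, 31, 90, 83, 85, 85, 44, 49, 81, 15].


i=0: 85!=116
i=1: 31!=116
i=2: 90!=116
i=3: 83!=116
i=4: 85!=116
i=5: 85!=116
i=6: 44!=116
i=7: 49!=116
i=8: 81!=116
i=9: 15!=116

Not found, 10 comps


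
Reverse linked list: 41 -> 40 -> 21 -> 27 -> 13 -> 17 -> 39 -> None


Step 1: curr=41, set curr.next=prev(None) | reversed so far: 41
Step 2: curr=40, set curr.next=prev(41) | reversed so far: 40 -> 41
Step 3: curr=21, set curr.next=prev(40) | reversed so far: 21 -> 40 -> 41
Step 4: curr=27, set curr.next=prev(21) | reversed so far: 27 -> 21 -> 40 -> 41
Step 5: curr=13, set curr.next=prev(27) | reversed so far: 13 -> 27 -> 21 -> 40 -> 41
Step 6: curr=17, set curr.next=prev(13) | reversed so far: 17 -> 13 -> 27 -> 21 -> 40 -> 41
Step 7: curr=39, set curr.next=prev(17) | reversed so far: 39 -> 17 -> 13 -> 27 -> 21 -> 40 -> 41

39 -> 17 -> 13 -> 27 -> 21 -> 40 -> 41 -> None


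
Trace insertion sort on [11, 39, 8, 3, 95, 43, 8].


Initial: [11, 39, 8, 3, 95, 43, 8]
Insert 39: [11, 39, 8, 3, 95, 43, 8]
Insert 8: [8, 11, 39, 3, 95, 43, 8]
Insert 3: [3, 8, 11, 39, 95, 43, 8]
Insert 95: [3, 8, 11, 39, 95, 43, 8]
Insert 43: [3, 8, 11, 39, 43, 95, 8]
Insert 8: [3, 8, 8, 11, 39, 43, 95]

Sorted: [3, 8, 8, 11, 39, 43, 95]


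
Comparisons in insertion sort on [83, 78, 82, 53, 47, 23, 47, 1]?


Algorithm: insertion sort
Input: [83, 78, 82, 53, 47, 23, 47, 1]
Sorted: [1, 23, 47, 47, 53, 78, 82, 83]

27


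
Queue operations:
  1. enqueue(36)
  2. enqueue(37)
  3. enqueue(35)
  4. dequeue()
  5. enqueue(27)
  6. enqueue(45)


enqueue(36) -> [36]
enqueue(37) -> [36, 37]
enqueue(35) -> [36, 37, 35]
dequeue()->36, [37, 35]
enqueue(27) -> [37, 35, 27]
enqueue(45) -> [37, 35, 27, 45]

Final queue: [37, 35, 27, 45]


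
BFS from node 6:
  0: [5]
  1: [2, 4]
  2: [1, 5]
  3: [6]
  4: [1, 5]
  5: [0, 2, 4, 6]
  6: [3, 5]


Visit 6, enqueue [3, 5]
Visit 3, enqueue []
Visit 5, enqueue [0, 2, 4]
Visit 0, enqueue []
Visit 2, enqueue [1]
Visit 4, enqueue []
Visit 1, enqueue []

BFS order: [6, 3, 5, 0, 2, 4, 1]


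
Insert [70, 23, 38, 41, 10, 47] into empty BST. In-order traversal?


Insert 70: root
Insert 23: L from 70
Insert 38: L from 70 -> R from 23
Insert 41: L from 70 -> R from 23 -> R from 38
Insert 10: L from 70 -> L from 23
Insert 47: L from 70 -> R from 23 -> R from 38 -> R from 41

In-order: [10, 23, 38, 41, 47, 70]


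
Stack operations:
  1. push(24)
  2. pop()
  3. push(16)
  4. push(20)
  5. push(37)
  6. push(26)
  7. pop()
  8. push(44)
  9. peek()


push(24) -> [24]
pop()->24, []
push(16) -> [16]
push(20) -> [16, 20]
push(37) -> [16, 20, 37]
push(26) -> [16, 20, 37, 26]
pop()->26, [16, 20, 37]
push(44) -> [16, 20, 37, 44]
peek()->44

Final stack: [16, 20, 37, 44]


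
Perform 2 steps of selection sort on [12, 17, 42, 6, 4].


Initial: [12, 17, 42, 6, 4]
Step 1: min=4 at 4
  Swap: [4, 17, 42, 6, 12]
Step 2: min=6 at 3
  Swap: [4, 6, 42, 17, 12]

After 2 steps: [4, 6, 42, 17, 12]


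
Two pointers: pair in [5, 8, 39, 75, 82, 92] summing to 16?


lo=0(5)+hi=5(92)=97
lo=0(5)+hi=4(82)=87
lo=0(5)+hi=3(75)=80
lo=0(5)+hi=2(39)=44
lo=0(5)+hi=1(8)=13

No pair found


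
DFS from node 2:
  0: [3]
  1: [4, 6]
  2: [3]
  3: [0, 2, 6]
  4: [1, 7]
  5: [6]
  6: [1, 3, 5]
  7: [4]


Visit 2, push [3]
Visit 3, push [6, 0]
Visit 0, push []
Visit 6, push [5, 1]
Visit 1, push [4]
Visit 4, push [7]
Visit 7, push []
Visit 5, push []

DFS order: [2, 3, 0, 6, 1, 4, 7, 5]


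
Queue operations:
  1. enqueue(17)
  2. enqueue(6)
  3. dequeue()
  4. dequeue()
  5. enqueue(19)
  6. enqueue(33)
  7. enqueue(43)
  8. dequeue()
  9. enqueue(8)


enqueue(17) -> [17]
enqueue(6) -> [17, 6]
dequeue()->17, [6]
dequeue()->6, []
enqueue(19) -> [19]
enqueue(33) -> [19, 33]
enqueue(43) -> [19, 33, 43]
dequeue()->19, [33, 43]
enqueue(8) -> [33, 43, 8]

Final queue: [33, 43, 8]
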